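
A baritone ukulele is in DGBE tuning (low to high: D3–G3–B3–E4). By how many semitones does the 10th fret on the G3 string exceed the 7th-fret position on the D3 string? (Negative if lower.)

G3 at fret 10 → F4 (MIDI 65); D3 at fret 7 → A3 (MIDI 57).
65 − 57 = 8, so the two pitches are 8 semitones apart.

8 semitones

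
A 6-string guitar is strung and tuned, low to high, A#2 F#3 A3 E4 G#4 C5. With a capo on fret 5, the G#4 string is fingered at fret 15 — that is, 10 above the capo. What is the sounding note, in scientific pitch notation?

The capo raises the open G#4 by 5 semitones to C#5; fretting 10 more gives G#4 + 5 + 10 = G#4 + 15 semitones = B5.

B5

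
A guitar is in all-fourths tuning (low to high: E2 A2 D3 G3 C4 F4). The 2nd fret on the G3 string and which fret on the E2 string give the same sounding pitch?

G3 at fret 2 is G3 + 2 semitones = A3.
The open E2 string is 15 semitones below the open G3, so the same pitch on the E2 string lies at fret 2 + 15 = 17.

17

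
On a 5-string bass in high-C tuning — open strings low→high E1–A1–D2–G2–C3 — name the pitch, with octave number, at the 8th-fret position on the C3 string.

G♯3

C3 is MIDI 48. Adding 8 gives 56, which is G♯3.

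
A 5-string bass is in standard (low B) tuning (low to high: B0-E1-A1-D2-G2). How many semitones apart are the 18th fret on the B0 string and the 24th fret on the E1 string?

11 semitones

B0 at fret 18 → F2 (MIDI 41); E1 at fret 24 → E3 (MIDI 52).
41 − 52 = -11, so the two pitches are 11 semitones apart, with E3 the higher.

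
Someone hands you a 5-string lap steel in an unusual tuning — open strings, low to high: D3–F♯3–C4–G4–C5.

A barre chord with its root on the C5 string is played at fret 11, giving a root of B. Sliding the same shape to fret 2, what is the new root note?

D

Moving from fret 11 to fret 2 shifts the root by -9 semitones.
B down 9 semitones is D.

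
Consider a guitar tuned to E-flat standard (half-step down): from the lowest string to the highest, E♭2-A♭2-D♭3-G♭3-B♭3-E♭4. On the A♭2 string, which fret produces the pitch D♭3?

D♭3 is 5 semitones above the open A♭2 (Ab–A–Bb–B–C–Db), so it sits at fret 5.

5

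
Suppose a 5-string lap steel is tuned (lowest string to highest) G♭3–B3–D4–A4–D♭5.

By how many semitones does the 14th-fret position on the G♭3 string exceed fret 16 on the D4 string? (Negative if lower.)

-10 semitones

G♭3 at fret 14 → A♭4 (MIDI 68); D4 at fret 16 → G♭5 (MIDI 78).
68 − 78 = -10, so the two pitches are 10 semitones apart.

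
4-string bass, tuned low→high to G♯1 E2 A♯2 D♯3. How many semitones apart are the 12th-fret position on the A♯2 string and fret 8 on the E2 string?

A♯2 at fret 12 → A♯3 (MIDI 58); E2 at fret 8 → C3 (MIDI 48).
58 − 48 = 10, so the two pitches are 10 semitones apart, with A♯3 the higher.

10 semitones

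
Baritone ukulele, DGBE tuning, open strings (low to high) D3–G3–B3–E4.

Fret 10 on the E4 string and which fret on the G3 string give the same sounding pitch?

E4 at fret 10 is E4 + 10 semitones = D5.
The open G3 string is 9 semitones below the open E4, so the same pitch on the G3 string lies at fret 10 + 9 = 19.

19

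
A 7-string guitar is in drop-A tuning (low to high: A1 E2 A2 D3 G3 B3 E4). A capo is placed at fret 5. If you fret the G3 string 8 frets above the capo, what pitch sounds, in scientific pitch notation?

The capo raises the open G3 by 5 semitones to C4; fretting 8 more gives G3 + 5 + 8 = G3 + 13 semitones = G#4.
(Also written Ab.)

G#4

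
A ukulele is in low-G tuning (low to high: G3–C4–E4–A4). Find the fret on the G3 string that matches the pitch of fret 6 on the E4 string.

E4 at fret 6 is E4 + 6 semitones = A♯4.
The open G3 string is 9 semitones below the open E4, so the same pitch on the G3 string lies at fret 6 + 9 = 15.

15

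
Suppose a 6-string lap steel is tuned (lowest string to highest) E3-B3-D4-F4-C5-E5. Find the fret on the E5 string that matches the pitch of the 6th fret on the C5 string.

C5 at fret 6 is C5 + 6 semitones = F♯5.
The open E5 string is 4 semitones above the open C5, so the same pitch on the E5 string lies at fret 6 − 4 = 2.

2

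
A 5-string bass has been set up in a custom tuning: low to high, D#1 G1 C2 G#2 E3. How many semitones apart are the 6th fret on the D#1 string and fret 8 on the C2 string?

11 semitones

D#1 at fret 6 → A1 (MIDI 33); C2 at fret 8 → G#2 (MIDI 44).
33 − 44 = -11, so the two pitches are 11 semitones apart, with G#2 the higher.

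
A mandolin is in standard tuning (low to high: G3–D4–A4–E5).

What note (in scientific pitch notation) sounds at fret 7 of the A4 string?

A4 is MIDI 69. Adding 7 gives 76, which is E5.

E5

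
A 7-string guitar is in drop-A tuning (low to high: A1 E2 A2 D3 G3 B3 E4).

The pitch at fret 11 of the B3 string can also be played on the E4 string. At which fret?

6

Fret 11 on B3 is MIDI 59 + 11 = 70 (A#4). On the E4 string (open MIDI 64), that pitch is 70 − 64 = fret 6.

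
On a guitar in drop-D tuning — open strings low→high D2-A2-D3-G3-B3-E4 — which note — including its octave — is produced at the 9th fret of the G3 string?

Each fret is one semitone, so G3 + 9 = E4.

E4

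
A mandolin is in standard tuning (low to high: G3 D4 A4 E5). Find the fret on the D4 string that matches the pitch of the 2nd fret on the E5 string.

16

E5 at fret 2 is E5 + 2 semitones = F#5.
The open D4 string is 14 semitones below the open E5, so the same pitch on the D4 string lies at fret 2 + 14 = 16.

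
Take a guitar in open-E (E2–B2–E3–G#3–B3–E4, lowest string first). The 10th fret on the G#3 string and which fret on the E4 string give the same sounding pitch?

G#3 at fret 10 is G#3 + 10 semitones = F#4.
The open E4 string is 8 semitones above the open G#3, so the same pitch on the E4 string lies at fret 10 − 8 = 2.

2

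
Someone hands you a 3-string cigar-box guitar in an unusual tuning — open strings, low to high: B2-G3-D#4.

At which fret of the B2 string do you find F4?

F4 is 18 semitones above the open B2 (B–C–C#–D–…–D#–E–F), so it sits at fret 18.

18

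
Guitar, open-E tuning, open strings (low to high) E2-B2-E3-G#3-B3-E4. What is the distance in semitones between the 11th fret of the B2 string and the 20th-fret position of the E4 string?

26 semitones

B2 at fret 11 → A#3 (MIDI 58); E4 at fret 20 → C6 (MIDI 84).
58 − 84 = -26, so the two pitches are 26 semitones apart, with C6 the higher.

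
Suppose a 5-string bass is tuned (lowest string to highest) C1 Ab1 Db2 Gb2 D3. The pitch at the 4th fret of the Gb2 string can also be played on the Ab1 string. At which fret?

Gb2 at fret 4 is Gb2 + 4 semitones = Bb2.
The open Ab1 string is 10 semitones below the open Gb2, so the same pitch on the Ab1 string lies at fret 4 + 10 = 14.

14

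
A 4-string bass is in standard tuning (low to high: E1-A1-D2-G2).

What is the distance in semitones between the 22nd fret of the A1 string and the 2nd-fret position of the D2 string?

A1 at fret 22 → G3 (MIDI 55); D2 at fret 2 → E2 (MIDI 40).
55 − 40 = 15, so the two pitches are 15 semitones apart, with G3 the higher.

15 semitones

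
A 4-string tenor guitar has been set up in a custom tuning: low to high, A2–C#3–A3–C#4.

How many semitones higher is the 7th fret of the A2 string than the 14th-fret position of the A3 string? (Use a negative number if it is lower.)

-19 semitones

A2 at fret 7 → E3 (MIDI 52); A3 at fret 14 → B4 (MIDI 71).
52 − 71 = -19, so the two pitches are 19 semitones apart.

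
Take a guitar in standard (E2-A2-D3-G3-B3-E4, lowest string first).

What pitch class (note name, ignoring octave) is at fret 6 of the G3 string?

C#

G3 is MIDI 55. Adding 6 gives 61; 61 mod 12 = 1, i.e. C#.
(Equivalently spelled Db.)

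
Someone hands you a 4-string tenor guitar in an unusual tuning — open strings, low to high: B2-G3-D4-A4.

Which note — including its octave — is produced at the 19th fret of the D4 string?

A5

Each fret is one semitone, so D4 + 19 = A5.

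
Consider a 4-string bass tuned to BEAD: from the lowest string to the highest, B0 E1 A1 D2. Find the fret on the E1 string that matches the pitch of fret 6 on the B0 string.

B0 at fret 6 is B0 + 6 semitones = F1.
The open E1 string is 5 semitones above the open B0, so the same pitch on the E1 string lies at fret 6 − 5 = 1.

1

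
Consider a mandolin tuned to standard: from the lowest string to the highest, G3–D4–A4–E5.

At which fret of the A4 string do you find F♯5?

9

F♯5 is 9 semitones above the open A4 (A–A#–B–C–C#–D–D#–E–F–F#), so it sits at fret 9.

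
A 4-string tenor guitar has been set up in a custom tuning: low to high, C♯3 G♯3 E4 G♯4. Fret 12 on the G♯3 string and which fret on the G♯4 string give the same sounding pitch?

Fret 12 on G♯3 is MIDI 56 + 12 = 68 (G♯4). On the G♯4 string (open MIDI 68), that pitch is 68 − 68 = fret 0.

0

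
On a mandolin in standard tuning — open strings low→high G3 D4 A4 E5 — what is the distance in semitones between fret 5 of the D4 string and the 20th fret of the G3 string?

D4 at fret 5 → G4 (MIDI 67); G3 at fret 20 → D#5 (MIDI 75).
67 − 75 = -8, so the two pitches are 8 semitones apart, with D#5 the higher.

8 semitones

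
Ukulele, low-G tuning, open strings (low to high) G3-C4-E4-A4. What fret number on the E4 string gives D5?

10

D5 is 10 semitones above the open E4 (E–F–F#–G–…–C–C#–D), so it sits at fret 10.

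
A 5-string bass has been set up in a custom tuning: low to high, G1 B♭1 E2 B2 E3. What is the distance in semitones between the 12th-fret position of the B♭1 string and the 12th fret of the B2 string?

13 semitones

B♭1 at fret 12 → B♭2 (MIDI 46); B2 at fret 12 → B3 (MIDI 59).
46 − 59 = -13, so the two pitches are 13 semitones apart, with B3 the higher.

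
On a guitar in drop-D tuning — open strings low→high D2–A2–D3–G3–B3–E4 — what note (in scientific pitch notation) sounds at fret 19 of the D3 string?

Each fret is one semitone, so D3 + 19 = A4.

A4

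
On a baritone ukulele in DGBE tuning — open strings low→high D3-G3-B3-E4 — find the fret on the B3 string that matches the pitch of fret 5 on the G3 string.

1

G3 at fret 5 is G3 + 5 semitones = C4.
The open B3 string is 4 semitones above the open G3, so the same pitch on the B3 string lies at fret 5 − 4 = 1.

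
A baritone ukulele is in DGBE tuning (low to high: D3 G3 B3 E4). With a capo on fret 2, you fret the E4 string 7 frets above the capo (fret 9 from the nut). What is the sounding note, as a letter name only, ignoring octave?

The capo raises the open E4 by 2 semitones to F#4; fretting 7 more gives E4 + 2 + 7 = E4 + 9 semitones, landing on C#.
(Also written Db.)

C#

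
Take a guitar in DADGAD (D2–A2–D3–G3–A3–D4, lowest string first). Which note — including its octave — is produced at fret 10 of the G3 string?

Each fret is one semitone, so G3 + 10 = F4.

F4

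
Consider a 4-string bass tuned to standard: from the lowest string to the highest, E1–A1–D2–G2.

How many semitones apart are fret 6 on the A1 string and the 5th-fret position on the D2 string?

4 semitones

A1 at fret 6 → D#2 (MIDI 39); D2 at fret 5 → G2 (MIDI 43).
39 − 43 = -4, so the two pitches are 4 semitones apart, with G2 the higher.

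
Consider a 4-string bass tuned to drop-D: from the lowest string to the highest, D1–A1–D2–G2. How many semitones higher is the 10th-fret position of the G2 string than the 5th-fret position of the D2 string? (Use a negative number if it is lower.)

G2 at fret 10 → F3 (MIDI 53); D2 at fret 5 → G2 (MIDI 43).
53 − 43 = 10, so the two pitches are 10 semitones apart.

10 semitones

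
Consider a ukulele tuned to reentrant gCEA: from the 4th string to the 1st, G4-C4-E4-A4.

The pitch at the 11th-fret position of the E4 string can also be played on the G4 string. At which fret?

E4 at fret 11 is E4 + 11 semitones = D♯5.
The open G4 string is 3 semitones above the open E4, so the same pitch on the G4 string lies at fret 11 − 3 = 8.

8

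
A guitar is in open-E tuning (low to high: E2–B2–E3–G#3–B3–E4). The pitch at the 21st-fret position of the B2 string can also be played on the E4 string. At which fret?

Fret 21 on B2 is MIDI 47 + 21 = 68 (G#4). On the E4 string (open MIDI 64), that pitch is 68 − 64 = fret 4.

4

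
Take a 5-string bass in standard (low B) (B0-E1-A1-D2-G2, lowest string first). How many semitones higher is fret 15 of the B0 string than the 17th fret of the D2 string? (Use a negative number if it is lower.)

-17 semitones

B0 at fret 15 → D2 (MIDI 38); D2 at fret 17 → G3 (MIDI 55).
38 − 55 = -17, so the two pitches are 17 semitones apart.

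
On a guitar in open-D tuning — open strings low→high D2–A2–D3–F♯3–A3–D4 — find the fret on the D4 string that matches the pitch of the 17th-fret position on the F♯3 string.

Fret 17 on F♯3 is MIDI 54 + 17 = 71 (B4). On the D4 string (open MIDI 62), that pitch is 71 − 62 = fret 9.

9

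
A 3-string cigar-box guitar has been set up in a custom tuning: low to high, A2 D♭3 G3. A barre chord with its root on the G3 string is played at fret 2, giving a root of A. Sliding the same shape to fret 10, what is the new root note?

F

Moving from fret 2 to fret 10 shifts the root by 8 semitones.
A up 8 semitones is F.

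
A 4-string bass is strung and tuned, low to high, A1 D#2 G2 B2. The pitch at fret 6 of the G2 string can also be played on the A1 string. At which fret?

16

G2 at fret 6 is G2 + 6 semitones = C#3.
The open A1 string is 10 semitones below the open G2, so the same pitch on the A1 string lies at fret 6 + 10 = 16.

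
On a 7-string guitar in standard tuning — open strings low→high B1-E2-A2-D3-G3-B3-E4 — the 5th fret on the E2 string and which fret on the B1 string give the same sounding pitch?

Fret 5 on E2 is MIDI 40 + 5 = 45 (A2). On the B1 string (open MIDI 35), that pitch is 45 − 35 = fret 10.

10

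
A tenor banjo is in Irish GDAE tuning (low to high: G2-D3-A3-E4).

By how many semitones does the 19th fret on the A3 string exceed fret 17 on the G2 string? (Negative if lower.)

16 semitones

A3 at fret 19 → E5 (MIDI 76); G2 at fret 17 → C4 (MIDI 60).
76 − 60 = 16, so the two pitches are 16 semitones apart.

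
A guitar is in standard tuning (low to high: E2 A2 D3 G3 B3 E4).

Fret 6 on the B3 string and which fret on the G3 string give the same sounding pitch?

10

B3 at fret 6 is B3 + 6 semitones = F4.
The open G3 string is 4 semitones below the open B3, so the same pitch on the G3 string lies at fret 6 + 4 = 10.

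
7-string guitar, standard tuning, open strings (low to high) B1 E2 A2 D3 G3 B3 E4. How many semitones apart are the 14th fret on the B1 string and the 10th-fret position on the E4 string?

25 semitones

B1 at fret 14 → C#3 (MIDI 49); E4 at fret 10 → D5 (MIDI 74).
49 − 74 = -25, so the two pitches are 25 semitones apart, with D5 the higher.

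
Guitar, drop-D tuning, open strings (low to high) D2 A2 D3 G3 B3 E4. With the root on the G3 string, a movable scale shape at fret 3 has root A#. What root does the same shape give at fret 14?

Moving from fret 3 to fret 14 shifts the root by 11 semitones.
A# up 11 semitones is A.

A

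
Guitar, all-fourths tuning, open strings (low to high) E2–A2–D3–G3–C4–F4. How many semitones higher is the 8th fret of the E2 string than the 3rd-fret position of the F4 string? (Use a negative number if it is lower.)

-20 semitones

E2 at fret 8 → C3 (MIDI 48); F4 at fret 3 → G#4 (MIDI 68).
48 − 68 = -20, so the two pitches are 20 semitones apart.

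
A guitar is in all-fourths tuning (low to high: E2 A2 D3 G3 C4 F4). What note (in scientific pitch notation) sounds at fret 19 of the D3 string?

The open D3 string plus 19 semitones: D–D#–E–F–…–G–G#–A.
The walk passes from B into C once, so the octave number goes from 3 to 4.

A4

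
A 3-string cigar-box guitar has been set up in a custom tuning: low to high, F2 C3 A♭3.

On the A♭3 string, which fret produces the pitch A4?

A4 is 13 semitones above the open A♭3 (Ab–A–Bb–B–…–G–Ab–A), so it sits at fret 13.

13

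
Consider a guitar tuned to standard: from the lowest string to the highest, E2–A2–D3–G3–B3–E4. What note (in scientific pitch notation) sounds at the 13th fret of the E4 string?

F5

E4 is MIDI 64. Adding 13 gives 77, which is F5.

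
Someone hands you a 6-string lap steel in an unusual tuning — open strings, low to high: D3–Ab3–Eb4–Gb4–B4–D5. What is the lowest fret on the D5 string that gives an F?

From D5, count semitones up the chromatic scale until reaching F: D–Eb–E–F — 3 steps.

3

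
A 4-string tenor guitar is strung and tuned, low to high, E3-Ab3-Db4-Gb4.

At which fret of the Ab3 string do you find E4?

E4 is 8 semitones above the open Ab3 (Ab–A–Bb–B–C–Db–D–Eb–E), so it sits at fret 8.

8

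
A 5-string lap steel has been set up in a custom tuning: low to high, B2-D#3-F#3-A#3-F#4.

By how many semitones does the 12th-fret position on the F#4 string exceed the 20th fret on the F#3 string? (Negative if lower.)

4 semitones

F#4 at fret 12 → F#5 (MIDI 78); F#3 at fret 20 → D5 (MIDI 74).
78 − 74 = 4, so the two pitches are 4 semitones apart.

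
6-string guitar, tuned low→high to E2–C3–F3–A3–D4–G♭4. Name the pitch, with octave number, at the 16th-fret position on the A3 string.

D♭5

Each fret is one semitone, so A3 + 16 = D♭5.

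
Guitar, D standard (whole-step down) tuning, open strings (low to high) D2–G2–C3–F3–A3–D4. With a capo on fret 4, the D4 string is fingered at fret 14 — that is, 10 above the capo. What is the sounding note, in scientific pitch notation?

The capo raises the open D4 by 4 semitones to F#4; fretting 10 more gives D4 + 4 + 10 = D4 + 14 semitones = E5.

E5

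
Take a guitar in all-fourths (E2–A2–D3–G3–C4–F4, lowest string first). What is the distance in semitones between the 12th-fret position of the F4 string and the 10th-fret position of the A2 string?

22 semitones

F4 at fret 12 → F5 (MIDI 77); A2 at fret 10 → G3 (MIDI 55).
77 − 55 = 22, so the two pitches are 22 semitones apart, with F5 the higher.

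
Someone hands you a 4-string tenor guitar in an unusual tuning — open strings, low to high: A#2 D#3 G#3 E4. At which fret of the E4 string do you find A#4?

6

A#4 is 6 semitones above the open E4 (E–F–F#–G–G#–A–A#), so it sits at fret 6.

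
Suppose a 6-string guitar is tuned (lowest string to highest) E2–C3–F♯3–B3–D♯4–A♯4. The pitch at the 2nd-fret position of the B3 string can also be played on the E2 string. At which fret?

21

Fret 2 on B3 is MIDI 59 + 2 = 61 (C♯4). On the E2 string (open MIDI 40), that pitch is 61 − 40 = fret 21.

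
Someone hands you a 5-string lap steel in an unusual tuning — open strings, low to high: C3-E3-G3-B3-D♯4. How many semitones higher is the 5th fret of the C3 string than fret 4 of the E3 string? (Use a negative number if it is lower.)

-3 semitones

C3 at fret 5 → F3 (MIDI 53); E3 at fret 4 → G♯3 (MIDI 56).
53 − 56 = -3, so the two pitches are 3 semitones apart.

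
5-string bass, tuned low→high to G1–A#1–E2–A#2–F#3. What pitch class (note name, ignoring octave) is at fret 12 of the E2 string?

E2 is MIDI 40. Adding 12 gives 52; 52 mod 12 = 4, i.e. E.

E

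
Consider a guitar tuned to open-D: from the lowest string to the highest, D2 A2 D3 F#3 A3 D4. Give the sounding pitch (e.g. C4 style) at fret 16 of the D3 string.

F#4

D3 is MIDI 50. Adding 16 gives 66, which is F#4.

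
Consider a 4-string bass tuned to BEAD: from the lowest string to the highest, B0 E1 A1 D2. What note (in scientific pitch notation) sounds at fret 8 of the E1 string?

Each fret is one semitone, so E1 + 8 = C2.

C2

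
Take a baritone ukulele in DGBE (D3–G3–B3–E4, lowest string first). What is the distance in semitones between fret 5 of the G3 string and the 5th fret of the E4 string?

9 semitones

G3 at fret 5 → C4 (MIDI 60); E4 at fret 5 → A4 (MIDI 69).
60 − 69 = -9, so the two pitches are 9 semitones apart, with A4 the higher.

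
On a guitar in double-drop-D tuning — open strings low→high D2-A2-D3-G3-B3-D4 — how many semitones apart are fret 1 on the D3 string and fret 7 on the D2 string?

6 semitones

D3 at fret 1 → D#3 (MIDI 51); D2 at fret 7 → A2 (MIDI 45).
51 − 45 = 6, so the two pitches are 6 semitones apart, with D#3 the higher.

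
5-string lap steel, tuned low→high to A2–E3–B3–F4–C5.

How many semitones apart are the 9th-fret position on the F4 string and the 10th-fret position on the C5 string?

F4 at fret 9 → D5 (MIDI 74); C5 at fret 10 → A#5 (MIDI 82).
74 − 82 = -8, so the two pitches are 8 semitones apart, with A#5 the higher.

8 semitones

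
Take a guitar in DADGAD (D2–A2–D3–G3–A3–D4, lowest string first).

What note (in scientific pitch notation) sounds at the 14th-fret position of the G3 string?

G3 is MIDI 55. Adding 14 gives 69, which is A4.

A4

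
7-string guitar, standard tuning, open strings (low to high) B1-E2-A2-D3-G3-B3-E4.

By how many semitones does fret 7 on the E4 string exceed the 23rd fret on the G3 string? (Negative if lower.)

-7 semitones

E4 at fret 7 → B4 (MIDI 71); G3 at fret 23 → F#5 (MIDI 78).
71 − 78 = -7, so the two pitches are 7 semitones apart.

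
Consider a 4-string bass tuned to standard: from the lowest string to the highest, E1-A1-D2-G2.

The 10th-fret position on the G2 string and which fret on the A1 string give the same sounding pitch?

20

Fret 10 on G2 is MIDI 43 + 10 = 53 (F3). On the A1 string (open MIDI 33), that pitch is 53 − 33 = fret 20.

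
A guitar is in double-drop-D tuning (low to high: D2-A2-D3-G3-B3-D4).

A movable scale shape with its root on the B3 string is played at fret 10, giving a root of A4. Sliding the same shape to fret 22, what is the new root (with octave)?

A5

Moving from fret 10 to fret 22 shifts the root by 12 semitones.
A4 up 12 semitones is A5.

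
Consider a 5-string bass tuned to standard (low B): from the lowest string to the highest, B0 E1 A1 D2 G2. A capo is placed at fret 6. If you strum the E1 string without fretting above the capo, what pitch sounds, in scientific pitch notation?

The capo raises the open E1 by 6 semitones to A♯1; fretting 0 more gives E1 + 6 + 0 = E1 + 6 semitones = A♯1.
(Also written B♭.)

A♯1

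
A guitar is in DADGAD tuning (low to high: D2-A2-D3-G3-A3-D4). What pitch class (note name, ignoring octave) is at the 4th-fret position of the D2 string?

F#

Each fret is one semitone, so D2 + 4 = F#.
(Equivalently spelled Gb.)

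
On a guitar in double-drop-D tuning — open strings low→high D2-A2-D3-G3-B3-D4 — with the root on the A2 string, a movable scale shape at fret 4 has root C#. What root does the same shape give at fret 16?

C#

Moving from fret 4 to fret 16 shifts the root by 12 semitones.
C# up 12 semitones is C#.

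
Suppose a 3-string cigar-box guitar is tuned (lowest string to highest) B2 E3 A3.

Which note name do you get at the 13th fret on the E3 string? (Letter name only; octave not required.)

Each fret is one semitone, so E3 + 13 = F.

F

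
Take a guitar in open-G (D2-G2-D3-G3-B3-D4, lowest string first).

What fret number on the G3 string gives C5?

C5 is 17 semitones above the open G3 (G–G#–A–A#–…–A#–B–C), so it sits at fret 17.

17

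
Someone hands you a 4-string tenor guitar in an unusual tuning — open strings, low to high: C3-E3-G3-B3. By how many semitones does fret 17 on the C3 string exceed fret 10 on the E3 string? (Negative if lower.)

3 semitones

C3 at fret 17 → F4 (MIDI 65); E3 at fret 10 → D4 (MIDI 62).
65 − 62 = 3, so the two pitches are 3 semitones apart.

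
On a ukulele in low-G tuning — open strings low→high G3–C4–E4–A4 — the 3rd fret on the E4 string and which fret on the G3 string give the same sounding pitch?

Fret 3 on E4 is MIDI 64 + 3 = 67 (G4). On the G3 string (open MIDI 55), that pitch is 67 − 55 = fret 12.

12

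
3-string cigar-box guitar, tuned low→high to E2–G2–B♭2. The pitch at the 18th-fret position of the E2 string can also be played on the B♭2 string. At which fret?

12

E2 at fret 18 is E2 + 18 semitones = B♭3.
The open B♭2 string is 6 semitones above the open E2, so the same pitch on the B♭2 string lies at fret 18 − 6 = 12.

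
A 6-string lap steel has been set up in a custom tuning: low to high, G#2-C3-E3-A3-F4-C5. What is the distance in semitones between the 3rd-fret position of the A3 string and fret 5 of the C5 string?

17 semitones

A3 at fret 3 → C4 (MIDI 60); C5 at fret 5 → F5 (MIDI 77).
60 − 77 = -17, so the two pitches are 17 semitones apart, with F5 the higher.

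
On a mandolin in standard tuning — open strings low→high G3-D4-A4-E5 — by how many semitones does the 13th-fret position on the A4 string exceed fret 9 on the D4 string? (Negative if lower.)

A4 at fret 13 → A#5 (MIDI 82); D4 at fret 9 → B4 (MIDI 71).
82 − 71 = 11, so the two pitches are 11 semitones apart.

11 semitones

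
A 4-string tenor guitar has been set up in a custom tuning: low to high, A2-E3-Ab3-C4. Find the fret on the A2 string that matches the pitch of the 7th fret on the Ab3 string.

Ab3 at fret 7 is Ab3 + 7 semitones = Eb4.
The open A2 string is 11 semitones below the open Ab3, so the same pitch on the A2 string lies at fret 7 + 11 = 18.

18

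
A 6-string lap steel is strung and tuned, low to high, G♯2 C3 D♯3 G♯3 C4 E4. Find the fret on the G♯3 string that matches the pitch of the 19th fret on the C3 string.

11

C3 at fret 19 is C3 + 19 semitones = G4.
The open G♯3 string is 8 semitones above the open C3, so the same pitch on the G♯3 string lies at fret 19 − 8 = 11.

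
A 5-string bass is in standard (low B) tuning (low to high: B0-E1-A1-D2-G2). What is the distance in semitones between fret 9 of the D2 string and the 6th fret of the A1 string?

D2 at fret 9 → B2 (MIDI 47); A1 at fret 6 → D#2 (MIDI 39).
47 − 39 = 8, so the two pitches are 8 semitones apart, with B2 the higher.

8 semitones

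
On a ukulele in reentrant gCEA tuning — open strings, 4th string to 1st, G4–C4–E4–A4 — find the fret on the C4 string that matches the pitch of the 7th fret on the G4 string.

14

G4 at fret 7 is G4 + 7 semitones = D5.
The open C4 string is 7 semitones below the open G4, so the same pitch on the C4 string lies at fret 7 + 7 = 14.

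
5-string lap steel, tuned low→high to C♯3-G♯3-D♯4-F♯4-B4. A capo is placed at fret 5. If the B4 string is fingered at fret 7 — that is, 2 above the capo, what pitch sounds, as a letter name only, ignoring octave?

F♯

The capo raises the open B4 by 5 semitones to E5; fretting 2 more gives B4 + 5 + 2 = B4 + 7 semitones, landing on F♯.
(Also written G♭.)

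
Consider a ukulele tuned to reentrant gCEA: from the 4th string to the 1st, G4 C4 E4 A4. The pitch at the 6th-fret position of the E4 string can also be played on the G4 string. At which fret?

3

E4 at fret 6 is E4 + 6 semitones = A♯4.
The open G4 string is 3 semitones above the open E4, so the same pitch on the G4 string lies at fret 6 − 3 = 3.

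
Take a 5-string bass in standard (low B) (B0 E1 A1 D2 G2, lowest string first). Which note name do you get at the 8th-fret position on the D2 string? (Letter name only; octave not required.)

A#

D2 is MIDI 38. Adding 8 gives 46; 46 mod 12 = 10, i.e. A#.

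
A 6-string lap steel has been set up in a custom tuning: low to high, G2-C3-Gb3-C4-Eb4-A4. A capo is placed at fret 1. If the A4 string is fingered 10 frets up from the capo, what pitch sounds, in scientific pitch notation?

The capo raises the open A4 by 1 semitone to Bb4; fretting 10 more gives A4 + 1 + 10 = A4 + 11 semitones = Ab5.
(Also written G#.)

Ab5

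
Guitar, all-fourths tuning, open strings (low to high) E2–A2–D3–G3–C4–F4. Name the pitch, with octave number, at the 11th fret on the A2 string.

The open A2 string plus 11 semitones: A–A#–B–C–…–F#–G–G#.
The walk passes from B into C once, so the octave number goes from 2 to 3.

G#3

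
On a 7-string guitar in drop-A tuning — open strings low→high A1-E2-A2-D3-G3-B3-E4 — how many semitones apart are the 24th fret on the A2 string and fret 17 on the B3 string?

A2 at fret 24 → A4 (MIDI 69); B3 at fret 17 → E5 (MIDI 76).
69 − 76 = -7, so the two pitches are 7 semitones apart, with E5 the higher.

7 semitones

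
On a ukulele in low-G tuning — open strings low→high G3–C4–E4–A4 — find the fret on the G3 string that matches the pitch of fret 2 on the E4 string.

E4 at fret 2 is E4 + 2 semitones = F#4.
The open G3 string is 9 semitones below the open E4, so the same pitch on the G3 string lies at fret 2 + 9 = 11.

11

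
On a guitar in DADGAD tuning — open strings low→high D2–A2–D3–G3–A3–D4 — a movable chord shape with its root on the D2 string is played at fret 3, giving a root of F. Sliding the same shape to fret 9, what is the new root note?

Moving from fret 3 to fret 9 shifts the root by 6 semitones.
F up 6 semitones is B.

B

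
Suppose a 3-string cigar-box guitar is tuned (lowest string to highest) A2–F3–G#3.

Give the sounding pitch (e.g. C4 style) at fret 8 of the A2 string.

F3

A2 is MIDI 45. Adding 8 gives 53, which is F3.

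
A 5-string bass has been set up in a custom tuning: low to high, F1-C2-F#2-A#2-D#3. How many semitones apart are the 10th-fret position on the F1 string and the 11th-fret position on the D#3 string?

F1 at fret 10 → D#2 (MIDI 39); D#3 at fret 11 → D4 (MIDI 62).
39 − 62 = -23, so the two pitches are 23 semitones apart, with D4 the higher.

23 semitones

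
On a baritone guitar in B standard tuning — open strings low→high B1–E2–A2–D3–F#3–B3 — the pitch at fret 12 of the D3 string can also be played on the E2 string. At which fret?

Fret 12 on D3 is MIDI 50 + 12 = 62 (D4). On the E2 string (open MIDI 40), that pitch is 62 − 40 = fret 22.

22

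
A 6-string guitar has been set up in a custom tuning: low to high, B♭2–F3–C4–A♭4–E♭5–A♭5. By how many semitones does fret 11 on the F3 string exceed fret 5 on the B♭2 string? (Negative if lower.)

13 semitones

F3 at fret 11 → E4 (MIDI 64); B♭2 at fret 5 → E♭3 (MIDI 51).
64 − 51 = 13, so the two pitches are 13 semitones apart.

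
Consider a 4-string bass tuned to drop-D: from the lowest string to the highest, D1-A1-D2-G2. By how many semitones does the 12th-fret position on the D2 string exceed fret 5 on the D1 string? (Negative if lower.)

D2 at fret 12 → D3 (MIDI 50); D1 at fret 5 → G1 (MIDI 31).
50 − 31 = 19, so the two pitches are 19 semitones apart.

19 semitones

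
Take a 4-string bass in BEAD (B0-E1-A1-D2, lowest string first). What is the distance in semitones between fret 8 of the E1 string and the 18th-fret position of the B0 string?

5 semitones

E1 at fret 8 → C2 (MIDI 36); B0 at fret 18 → F2 (MIDI 41).
36 − 41 = -5, so the two pitches are 5 semitones apart, with F2 the higher.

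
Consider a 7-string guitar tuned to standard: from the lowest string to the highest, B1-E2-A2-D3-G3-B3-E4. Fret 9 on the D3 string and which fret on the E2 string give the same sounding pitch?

D3 at fret 9 is D3 + 9 semitones = B3.
The open E2 string is 10 semitones below the open D3, so the same pitch on the E2 string lies at fret 9 + 10 = 19.

19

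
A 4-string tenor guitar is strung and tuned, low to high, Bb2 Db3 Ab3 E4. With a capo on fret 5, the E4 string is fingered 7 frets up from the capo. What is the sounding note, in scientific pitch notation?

The capo raises the open E4 by 5 semitones to A4; fretting 7 more gives E4 + 5 + 7 = E4 + 12 semitones = E5.

E5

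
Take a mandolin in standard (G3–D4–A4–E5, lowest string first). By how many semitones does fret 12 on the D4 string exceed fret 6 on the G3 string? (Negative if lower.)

D4 at fret 12 → D5 (MIDI 74); G3 at fret 6 → C#4 (MIDI 61).
74 − 61 = 13, so the two pitches are 13 semitones apart.

13 semitones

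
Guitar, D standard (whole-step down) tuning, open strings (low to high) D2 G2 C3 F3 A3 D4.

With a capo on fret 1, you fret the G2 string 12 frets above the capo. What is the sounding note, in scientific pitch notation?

G♯3

The capo raises the open G2 by 1 semitone to G♯2; fretting 12 more gives G2 + 1 + 12 = G2 + 13 semitones = G♯3.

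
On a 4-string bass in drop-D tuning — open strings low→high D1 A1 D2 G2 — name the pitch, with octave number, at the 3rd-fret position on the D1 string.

F1

Each fret is one semitone, so D1 + 3 = F1.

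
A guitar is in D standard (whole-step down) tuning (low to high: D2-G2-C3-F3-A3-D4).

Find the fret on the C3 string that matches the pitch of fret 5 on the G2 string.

0

G2 at fret 5 is G2 + 5 semitones = C3.
The open C3 string is 5 semitones above the open G2, so the same pitch on the C3 string lies at fret 5 − 5 = 0.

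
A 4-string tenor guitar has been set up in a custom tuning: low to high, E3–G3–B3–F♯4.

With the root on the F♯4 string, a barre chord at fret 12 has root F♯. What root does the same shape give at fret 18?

C

Moving from fret 12 to fret 18 shifts the root by 6 semitones.
F♯ up 6 semitones is C.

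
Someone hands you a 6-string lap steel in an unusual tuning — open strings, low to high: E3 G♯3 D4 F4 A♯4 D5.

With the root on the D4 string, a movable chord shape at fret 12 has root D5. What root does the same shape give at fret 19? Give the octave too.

Moving from fret 12 to fret 19 shifts the root by 7 semitones.
D5 up 7 semitones is A5.

A5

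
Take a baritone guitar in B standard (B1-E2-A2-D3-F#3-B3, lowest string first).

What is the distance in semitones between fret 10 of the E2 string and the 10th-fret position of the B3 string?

E2 at fret 10 → D3 (MIDI 50); B3 at fret 10 → A4 (MIDI 69).
50 − 69 = -19, so the two pitches are 19 semitones apart, with A4 the higher.

19 semitones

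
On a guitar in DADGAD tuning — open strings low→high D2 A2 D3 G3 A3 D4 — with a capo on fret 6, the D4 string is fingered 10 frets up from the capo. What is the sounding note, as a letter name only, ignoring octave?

F#

The capo raises the open D4 by 6 semitones to G#4; fretting 10 more gives D4 + 6 + 10 = D4 + 16 semitones, landing on F#.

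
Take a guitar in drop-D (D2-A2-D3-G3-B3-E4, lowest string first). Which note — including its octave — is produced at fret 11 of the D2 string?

Each fret is one semitone, so D2 + 11 = C♯3.
(Equivalently spelled D♭3.)

C♯3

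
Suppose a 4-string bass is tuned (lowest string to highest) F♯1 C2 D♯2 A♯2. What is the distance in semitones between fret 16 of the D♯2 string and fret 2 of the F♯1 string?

23 semitones

D♯2 at fret 16 → G3 (MIDI 55); F♯1 at fret 2 → G♯1 (MIDI 32).
55 − 32 = 23, so the two pitches are 23 semitones apart, with G3 the higher.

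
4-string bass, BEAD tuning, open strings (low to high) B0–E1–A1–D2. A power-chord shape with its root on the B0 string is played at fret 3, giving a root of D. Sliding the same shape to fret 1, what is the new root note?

Moving from fret 3 to fret 1 shifts the root by -2 semitones.
D down 2 semitones is C.

C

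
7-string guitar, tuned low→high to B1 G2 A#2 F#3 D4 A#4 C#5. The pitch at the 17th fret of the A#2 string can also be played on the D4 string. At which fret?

1

A#2 at fret 17 is A#2 + 17 semitones = D#4.
The open D4 string is 16 semitones above the open A#2, so the same pitch on the D4 string lies at fret 17 − 16 = 1.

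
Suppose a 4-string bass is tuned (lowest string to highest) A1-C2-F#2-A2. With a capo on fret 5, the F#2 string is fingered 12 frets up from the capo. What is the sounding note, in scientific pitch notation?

The capo raises the open F#2 by 5 semitones to B2; fretting 12 more gives F#2 + 5 + 12 = F#2 + 17 semitones = B3.

B3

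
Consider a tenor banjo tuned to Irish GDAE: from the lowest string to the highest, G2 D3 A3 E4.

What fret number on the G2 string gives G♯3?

G♯3 is 13 semitones above the open G2 (G–G#–A–A#–…–F#–G–G#), so it sits at fret 13.

13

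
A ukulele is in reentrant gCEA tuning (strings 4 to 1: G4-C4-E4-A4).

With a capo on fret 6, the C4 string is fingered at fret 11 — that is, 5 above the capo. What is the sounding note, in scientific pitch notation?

B4

The capo raises the open C4 by 6 semitones to F#4; fretting 5 more gives C4 + 6 + 5 = C4 + 11 semitones = B4.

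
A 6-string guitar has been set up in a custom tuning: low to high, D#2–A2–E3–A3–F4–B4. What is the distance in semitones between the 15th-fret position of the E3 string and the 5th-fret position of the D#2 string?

E3 at fret 15 → G4 (MIDI 67); D#2 at fret 5 → G#2 (MIDI 44).
67 − 44 = 23, so the two pitches are 23 semitones apart, with G4 the higher.

23 semitones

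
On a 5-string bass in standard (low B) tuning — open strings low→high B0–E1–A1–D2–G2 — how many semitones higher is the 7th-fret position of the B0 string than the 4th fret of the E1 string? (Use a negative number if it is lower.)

-2 semitones

B0 at fret 7 → F#1 (MIDI 30); E1 at fret 4 → G#1 (MIDI 32).
30 − 32 = -2, so the two pitches are 2 semitones apart.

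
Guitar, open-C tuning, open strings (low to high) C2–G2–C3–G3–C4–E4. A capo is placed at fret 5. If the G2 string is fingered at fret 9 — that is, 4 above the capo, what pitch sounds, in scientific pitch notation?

The capo raises the open G2 by 5 semitones to C3; fretting 4 more gives G2 + 5 + 4 = G2 + 9 semitones = E3.

E3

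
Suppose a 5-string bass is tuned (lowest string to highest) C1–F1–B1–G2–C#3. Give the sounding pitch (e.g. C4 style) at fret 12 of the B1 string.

B1 is MIDI 35. Adding 12 gives 47, which is B2.

B2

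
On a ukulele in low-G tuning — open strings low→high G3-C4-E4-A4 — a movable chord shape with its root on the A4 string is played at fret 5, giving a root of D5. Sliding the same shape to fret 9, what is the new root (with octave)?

F♯5

Moving from fret 5 to fret 9 shifts the root by 4 semitones.
D5 up 4 semitones is F♯5.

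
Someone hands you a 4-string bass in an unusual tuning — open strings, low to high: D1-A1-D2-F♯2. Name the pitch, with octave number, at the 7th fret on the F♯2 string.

C♯3

The open F♯2 string plus 7 semitones: F#–G–G#–A–A#–B–C–C#.
The walk passes from B into C once, so the octave number goes from 2 to 3.
(Equivalently spelled D♭3.)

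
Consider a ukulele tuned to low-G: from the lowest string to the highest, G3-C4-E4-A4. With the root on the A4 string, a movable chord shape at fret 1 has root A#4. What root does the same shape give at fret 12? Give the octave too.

A5

Moving from fret 1 to fret 12 shifts the root by 11 semitones.
A#4 up 11 semitones is A5.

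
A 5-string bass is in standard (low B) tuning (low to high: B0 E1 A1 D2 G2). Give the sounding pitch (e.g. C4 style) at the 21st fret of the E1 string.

C♯3

The open E1 string plus 21 semitones: E–F–F#–G–…–B–C–C#.
The walk passes from B into C 2 times, so the octave number goes from 1 to 3.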